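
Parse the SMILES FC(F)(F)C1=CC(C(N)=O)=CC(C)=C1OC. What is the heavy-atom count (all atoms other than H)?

16

Every atom symbol written in the SMILES (organic subset) is one heavy atom; implicit H are not written.
Heavy atoms by element → C:10, F:3, N:1, O:2.
Total: 16.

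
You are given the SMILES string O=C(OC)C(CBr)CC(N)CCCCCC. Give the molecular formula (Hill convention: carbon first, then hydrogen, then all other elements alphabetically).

C12H24BrNO2

Walk through each heavy atom and fill implicit hydrogens from standard valence (C 4, N 3, O 2, S 2, halogen 1):
  atom 1: O, bond orders sum to 2 (valence 2) → 0 H
  atom 2: C, bond orders sum to 4 (valence 4) → 0 H
  atom 3: O, bond orders sum to 2 (valence 2) → 0 H
  atom 4: C, bond orders sum to 1 (valence 4) → 3 H
  atom 5: C, bond orders sum to 3 (valence 4) → 1 H
  atom 6: C, bond orders sum to 2 (valence 4) → 2 H
  atom 7: Br (halogen, monovalent) → 0 H
  atom 8: C, bond orders sum to 2 (valence 4) → 2 H
  atom 9: C, bond orders sum to 3 (valence 4) → 1 H
  atom 10: N, bond orders sum to 1 (valence 3) → 2 H
  atom 11: C, bond orders sum to 2 (valence 4) → 2 H
  atom 12: C, bond orders sum to 2 (valence 4) → 2 H
  atom 13: C, bond orders sum to 2 (valence 4) → 2 H
  atom 14: C, bond orders sum to 2 (valence 4) → 2 H
  atom 15: C, bond orders sum to 2 (valence 4) → 2 H
  atom 16: C, bond orders sum to 1 (valence 4) → 3 H
Totals → C:12, H:24, Br:1, N:1, O:2.
In Hill order: C12H24BrNO2.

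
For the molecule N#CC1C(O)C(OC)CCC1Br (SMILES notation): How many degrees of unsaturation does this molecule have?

Degree of unsaturation = (number of rings) + (number of π bonds).
Ring closures in the SMILES: 1.
π bonds: 1 triple bond (each 2 DoU) → 2 DoU from unsaturation.
Total DoU = 1 + 2 = 3.

3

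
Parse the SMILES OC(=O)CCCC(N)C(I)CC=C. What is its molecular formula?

Walk through each heavy atom and fill implicit hydrogens from standard valence (C 4, N 3, O 2, S 2, halogen 1):
  atom 1: O, bond orders sum to 1 (valence 2) → 1 H
  atom 2: C, bond orders sum to 4 (valence 4) → 0 H
  atom 3: O, bond orders sum to 2 (valence 2) → 0 H
  atom 4: C, bond orders sum to 2 (valence 4) → 2 H
  atom 5: C, bond orders sum to 2 (valence 4) → 2 H
  atom 6: C, bond orders sum to 2 (valence 4) → 2 H
  atom 7: C, bond orders sum to 3 (valence 4) → 1 H
  atom 8: N, bond orders sum to 1 (valence 3) → 2 H
  atom 9: C, bond orders sum to 3 (valence 4) → 1 H
  atom 10: I (halogen, monovalent) → 0 H
  atom 11: C, bond orders sum to 2 (valence 4) → 2 H
  atom 12: C, bond orders sum to 3 (valence 4) → 1 H
  atom 13: C, bond orders sum to 2 (valence 4) → 2 H
Totals → C:9, H:16, I:1, N:1, O:2.
In Hill order: C9H16INO2.

C9H16INO2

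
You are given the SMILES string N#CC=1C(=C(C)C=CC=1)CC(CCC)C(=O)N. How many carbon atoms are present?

14

Count every carbon token in the SMILES (each C, including those in ring-closure positions and inside branches).
Carbon count: 14.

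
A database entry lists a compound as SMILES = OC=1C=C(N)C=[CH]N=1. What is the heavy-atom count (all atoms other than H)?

8

Every atom symbol written in the SMILES (organic subset) is one heavy atom; implicit H are not written.
Heavy atoms by element → C:5, N:2, O:1.
Total: 8.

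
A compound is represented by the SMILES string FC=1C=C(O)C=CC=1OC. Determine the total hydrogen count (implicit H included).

7

Walk through each heavy atom and fill implicit hydrogens from standard valence (C 4, N 3, O 2, S 2, halogen 1):
  atom 1: F (halogen, monovalent) → 0 H
  atom 2: C, bond orders sum to 4 (valence 4) → 0 H
  atom 3: C, bond orders sum to 3 (valence 4) → 1 H
  atom 4: C, bond orders sum to 4 (valence 4) → 0 H
  atom 5: O, bond orders sum to 1 (valence 2) → 1 H
  atom 6: C, bond orders sum to 3 (valence 4) → 1 H
  atom 7: C, bond orders sum to 3 (valence 4) → 1 H
  atom 8: C, bond orders sum to 4 (valence 4) → 0 H
  atom 9: O, bond orders sum to 2 (valence 2) → 0 H
  atom 10: C, bond orders sum to 1 (valence 4) → 3 H
Total hydrogens: 7.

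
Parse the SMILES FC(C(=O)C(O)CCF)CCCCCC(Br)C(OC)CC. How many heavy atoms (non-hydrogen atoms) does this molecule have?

Every atom symbol written in the SMILES (organic subset) is one heavy atom; implicit H are not written.
Heavy atoms by element → Br:1, C:15, F:2, O:3.
Total: 21.

21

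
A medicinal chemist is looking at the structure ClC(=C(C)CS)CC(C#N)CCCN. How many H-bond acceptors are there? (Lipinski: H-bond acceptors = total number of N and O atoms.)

2

N atoms: 2; O atoms: 0.
Lipinski HBA = 2 + 0 = 2.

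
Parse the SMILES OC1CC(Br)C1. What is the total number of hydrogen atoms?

Walk through each heavy atom and fill implicit hydrogens from standard valence (C 4, N 3, O 2, S 2, halogen 1):
  atom 1: O, bond orders sum to 1 (valence 2) → 1 H
  atom 2: C, bond orders sum to 3 (valence 4) → 1 H
  atom 3: C, bond orders sum to 2 (valence 4) → 2 H
  atom 4: C, bond orders sum to 3 (valence 4) → 1 H
  atom 5: Br (halogen, monovalent) → 0 H
  atom 6: C, bond orders sum to 2 (valence 4) → 2 H
Total hydrogens: 7.

7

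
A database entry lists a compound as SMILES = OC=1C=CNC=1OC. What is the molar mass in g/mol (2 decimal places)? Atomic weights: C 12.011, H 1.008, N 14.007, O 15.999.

First, the molecular formula is C5H7NO2 (counting implicit H from valence).
  C: 5 × 12.011 = 60.055
  H: 7 × 1.008 = 7.056
  N: 1 × 14.007 = 14.007
  O: 2 × 15.999 = 31.998
Sum: 5×12.011 + 7×1.008 + 1×14.007 + 2×15.999 = 113.116 → 113.12 g/mol.

113.12 g/mol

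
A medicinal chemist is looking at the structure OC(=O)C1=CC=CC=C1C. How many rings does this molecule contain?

1

In SMILES, each pair of matching ring-closure digits denotes one ring-closing bond; the number of such bonds equals the number of independent rings.
Ring-closure bonds here: 1.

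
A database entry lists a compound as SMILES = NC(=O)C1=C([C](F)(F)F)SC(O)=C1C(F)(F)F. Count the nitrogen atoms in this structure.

1

Scan the SMILES for N atoms (remember two-letter symbols like Cl and Br are single atoms).
Nitrogen count: 1.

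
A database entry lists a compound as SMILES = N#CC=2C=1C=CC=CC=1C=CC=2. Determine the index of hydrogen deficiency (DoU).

Degree of unsaturation = (number of rings) + (number of π bonds).
Ring closures in the SMILES: 2.
π bonds: 5 double bonds (each 1 DoU), 1 triple bond (each 2 DoU) → 7 DoU from unsaturation.
Total DoU = 2 + 7 = 9.

9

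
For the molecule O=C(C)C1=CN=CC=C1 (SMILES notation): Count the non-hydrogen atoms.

9

Every atom symbol written in the SMILES (organic subset) is one heavy atom; implicit H are not written.
Heavy atoms by element → C:7, N:1, O:1.
Total: 9.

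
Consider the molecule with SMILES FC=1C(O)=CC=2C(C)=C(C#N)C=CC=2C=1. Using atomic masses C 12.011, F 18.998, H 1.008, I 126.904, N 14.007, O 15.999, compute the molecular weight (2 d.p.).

First, the molecular formula is C12H8FNO (counting implicit H from valence).
  C: 12 × 12.011 = 144.132
  F: 1 × 18.998 = 18.998
  H: 8 × 1.008 = 8.064
  N: 1 × 14.007 = 14.007
  O: 1 × 15.999 = 15.999
Sum: 12×12.011 + 1×18.998 + 8×1.008 + 1×14.007 + 1×15.999 = 201.200 → 201.20 g/mol.

201.20 g/mol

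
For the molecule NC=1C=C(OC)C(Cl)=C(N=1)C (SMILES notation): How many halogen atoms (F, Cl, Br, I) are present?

1

Halogen atoms appear at heavy-atom position 8 (1×Cl).
Other groups present: 1 ether, 1 primary amine.
Halogen count: 1.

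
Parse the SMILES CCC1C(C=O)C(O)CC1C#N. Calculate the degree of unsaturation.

4

Degree of unsaturation = (number of rings) + (number of π bonds).
Ring closures in the SMILES: 1.
π bonds: 1 double bond (each 1 DoU), 1 triple bond (each 2 DoU) → 3 DoU from unsaturation.
Total DoU = 1 + 3 = 4.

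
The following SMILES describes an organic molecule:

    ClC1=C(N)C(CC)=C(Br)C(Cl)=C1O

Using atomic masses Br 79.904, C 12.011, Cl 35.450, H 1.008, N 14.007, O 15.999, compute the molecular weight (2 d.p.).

First, the molecular formula is C8H8BrCl2NO (counting implicit H from valence).
  Br: 1 × 79.904 = 79.904
  C: 8 × 12.011 = 96.088
  Cl: 2 × 35.450 = 70.900
  H: 8 × 1.008 = 8.064
  N: 1 × 14.007 = 14.007
  O: 1 × 15.999 = 15.999
Sum: 1×79.904 + 8×12.011 + 2×35.450 + 8×1.008 + 1×14.007 + 1×15.999 = 284.962 → 284.96 g/mol.

284.96 g/mol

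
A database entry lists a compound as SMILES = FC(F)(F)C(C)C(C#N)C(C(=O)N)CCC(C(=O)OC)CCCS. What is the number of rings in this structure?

In SMILES, each pair of matching ring-closure digits denotes one ring-closing bond; the number of such bonds equals the number of independent rings.
Ring-closure bonds here: 0.

0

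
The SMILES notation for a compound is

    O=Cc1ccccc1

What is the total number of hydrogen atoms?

Walk through each heavy atom and fill implicit hydrogens from standard valence (C 4, N 3, O 2, S 2, halogen 1); for lowercase aromatic atoms, an aromatic c carries 1 H when it has two neighbours and 0 H with three, and aromatic n carries 0 H:
  atom 1: O, bond orders sum to 2 (valence 2) → 0 H
  atom 2: C, bond orders sum to 3 (valence 4) → 1 H
  atom 3: aromatic c, 3 neighbours → 0 H
  atom 4: aromatic c, 2 neighbours → 1 H
  atom 5: aromatic c, 2 neighbours → 1 H
  atom 6: aromatic c, 2 neighbours → 1 H
  atom 7: aromatic c, 2 neighbours → 1 H
  atom 8: aromatic c, 2 neighbours → 1 H
Total hydrogens: 6.

6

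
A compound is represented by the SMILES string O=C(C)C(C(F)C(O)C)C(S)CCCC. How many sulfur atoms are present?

1

Scan the SMILES for S atoms (remember two-letter symbols like Cl and Br are single atoms).
Sulfur count: 1.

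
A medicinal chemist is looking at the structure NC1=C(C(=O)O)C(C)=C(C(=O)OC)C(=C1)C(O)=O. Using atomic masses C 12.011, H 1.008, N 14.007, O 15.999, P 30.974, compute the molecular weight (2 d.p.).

First, the molecular formula is C11H11NO6 (counting implicit H from valence).
  C: 11 × 12.011 = 132.121
  H: 11 × 1.008 = 11.088
  N: 1 × 14.007 = 14.007
  O: 6 × 15.999 = 95.994
Sum: 11×12.011 + 11×1.008 + 1×14.007 + 6×15.999 = 253.210 → 253.21 g/mol.

253.21 g/mol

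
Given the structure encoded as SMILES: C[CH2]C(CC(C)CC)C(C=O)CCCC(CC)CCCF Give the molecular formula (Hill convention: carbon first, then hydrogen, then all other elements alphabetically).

Walk through each heavy atom and fill implicit hydrogens from standard valence (C 4, N 3, O 2, S 2, halogen 1):
  atom 1: C, bond orders sum to 1 (valence 4) → 3 H
  atom 2: C with explicit H count 2
  atom 3: C, bond orders sum to 3 (valence 4) → 1 H
  atom 4: C, bond orders sum to 2 (valence 4) → 2 H
  atom 5: C, bond orders sum to 3 (valence 4) → 1 H
  atom 6: C, bond orders sum to 1 (valence 4) → 3 H
  atom 7: C, bond orders sum to 2 (valence 4) → 2 H
  atom 8: C, bond orders sum to 1 (valence 4) → 3 H
  atom 9: C, bond orders sum to 3 (valence 4) → 1 H
  atom 10: C, bond orders sum to 3 (valence 4) → 1 H
  atom 11: O, bond orders sum to 2 (valence 2) → 0 H
  atom 12: C, bond orders sum to 2 (valence 4) → 2 H
  atom 13: C, bond orders sum to 2 (valence 4) → 2 H
  atom 14: C, bond orders sum to 2 (valence 4) → 2 H
  atom 15: C, bond orders sum to 3 (valence 4) → 1 H
  atom 16: C, bond orders sum to 2 (valence 4) → 2 H
  atom 17: C, bond orders sum to 1 (valence 4) → 3 H
  atom 18: C, bond orders sum to 2 (valence 4) → 2 H
  atom 19: C, bond orders sum to 2 (valence 4) → 2 H
  atom 20: C, bond orders sum to 2 (valence 4) → 2 H
  atom 21: F (halogen, monovalent) → 0 H
Totals → C:19, H:37, F:1, O:1.
In Hill order: C19H37FO.

C19H37FO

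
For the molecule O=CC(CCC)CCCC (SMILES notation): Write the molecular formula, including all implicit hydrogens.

C9H18O

Walk through each heavy atom and fill implicit hydrogens from standard valence (C 4, N 3, O 2, S 2, halogen 1):
  atom 1: O, bond orders sum to 2 (valence 2) → 0 H
  atom 2: C, bond orders sum to 3 (valence 4) → 1 H
  atom 3: C, bond orders sum to 3 (valence 4) → 1 H
  atom 4: C, bond orders sum to 2 (valence 4) → 2 H
  atom 5: C, bond orders sum to 2 (valence 4) → 2 H
  atom 6: C, bond orders sum to 1 (valence 4) → 3 H
  atom 7: C, bond orders sum to 2 (valence 4) → 2 H
  atom 8: C, bond orders sum to 2 (valence 4) → 2 H
  atom 9: C, bond orders sum to 2 (valence 4) → 2 H
  atom 10: C, bond orders sum to 1 (valence 4) → 3 H
Totals → C:9, H:18, O:1.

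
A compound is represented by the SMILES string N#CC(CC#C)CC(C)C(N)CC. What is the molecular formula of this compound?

C11H18N2

Walk through each heavy atom and fill implicit hydrogens from standard valence (C 4, N 3, O 2, S 2, halogen 1):
  atom 1: N, bond orders sum to 3 (valence 3) → 0 H
  atom 2: C, bond orders sum to 4 (valence 4) → 0 H
  atom 3: C, bond orders sum to 3 (valence 4) → 1 H
  atom 4: C, bond orders sum to 2 (valence 4) → 2 H
  atom 5: C, bond orders sum to 4 (valence 4) → 0 H
  atom 6: C, bond orders sum to 3 (valence 4) → 1 H
  atom 7: C, bond orders sum to 2 (valence 4) → 2 H
  atom 8: C, bond orders sum to 3 (valence 4) → 1 H
  atom 9: C, bond orders sum to 1 (valence 4) → 3 H
  atom 10: C, bond orders sum to 3 (valence 4) → 1 H
  atom 11: N, bond orders sum to 1 (valence 3) → 2 H
  atom 12: C, bond orders sum to 2 (valence 4) → 2 H
  atom 13: C, bond orders sum to 1 (valence 4) → 3 H
Totals → C:11, H:18, N:2.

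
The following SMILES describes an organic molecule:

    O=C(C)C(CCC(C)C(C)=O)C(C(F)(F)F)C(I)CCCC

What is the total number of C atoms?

16

Count every carbon token in the SMILES (each C, including those in ring-closure positions and inside branches).
Carbon count: 16.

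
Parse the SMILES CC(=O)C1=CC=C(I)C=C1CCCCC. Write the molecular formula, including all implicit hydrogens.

Walk through each heavy atom and fill implicit hydrogens from standard valence (C 4, N 3, O 2, S 2, halogen 1):
  atom 1: C, bond orders sum to 1 (valence 4) → 3 H
  atom 2: C, bond orders sum to 4 (valence 4) → 0 H
  atom 3: O, bond orders sum to 2 (valence 2) → 0 H
  atom 4: C, bond orders sum to 4 (valence 4) → 0 H
  atom 5: C, bond orders sum to 3 (valence 4) → 1 H
  atom 6: C, bond orders sum to 3 (valence 4) → 1 H
  atom 7: C, bond orders sum to 4 (valence 4) → 0 H
  atom 8: I (halogen, monovalent) → 0 H
  atom 9: C, bond orders sum to 3 (valence 4) → 1 H
  atom 10: C, bond orders sum to 4 (valence 4) → 0 H
  atom 11: C, bond orders sum to 2 (valence 4) → 2 H
  atom 12: C, bond orders sum to 2 (valence 4) → 2 H
  atom 13: C, bond orders sum to 2 (valence 4) → 2 H
  atom 14: C, bond orders sum to 2 (valence 4) → 2 H
  atom 15: C, bond orders sum to 1 (valence 4) → 3 H
Totals → C:13, H:17, I:1, O:1.

C13H17IO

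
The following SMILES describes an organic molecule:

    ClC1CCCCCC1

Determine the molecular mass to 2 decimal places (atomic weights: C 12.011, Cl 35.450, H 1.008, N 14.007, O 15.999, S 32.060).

132.63 g/mol

First, the molecular formula is C7H13Cl (counting implicit H from valence).
  C: 7 × 12.011 = 84.077
  Cl: 1 × 35.450 = 35.450
  H: 13 × 1.008 = 13.104
Sum: 7×12.011 + 1×35.450 + 13×1.008 = 132.631 → 132.63 g/mol.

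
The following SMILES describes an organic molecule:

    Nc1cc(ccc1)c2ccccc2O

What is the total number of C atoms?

Count every carbon token in the SMILES (each C, including those in ring-closure positions and inside branches).
Carbon count: 12.

12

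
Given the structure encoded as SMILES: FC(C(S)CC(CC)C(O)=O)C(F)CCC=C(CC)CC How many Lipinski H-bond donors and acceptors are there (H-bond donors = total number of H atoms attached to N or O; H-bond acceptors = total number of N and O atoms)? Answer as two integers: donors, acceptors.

1, 2

Donors: find every N or O and count the H atoms it carries.
  atom 10 (O): bond orders sum to 1 → 1 H
  atom 11 (O): bond orders sum to 2 → 0 H
Lipinski HBD = 1.
Acceptors: N atoms = 0, O atoms = 2 → HBA = 2.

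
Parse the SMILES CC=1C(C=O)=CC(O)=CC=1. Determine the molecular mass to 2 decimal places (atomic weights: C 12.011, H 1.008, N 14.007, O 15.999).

136.15 g/mol

First, the molecular formula is C8H8O2 (counting implicit H from valence).
  C: 8 × 12.011 = 96.088
  H: 8 × 1.008 = 8.064
  O: 2 × 15.999 = 31.998
Sum: 8×12.011 + 8×1.008 + 2×15.999 = 136.150 → 136.15 g/mol.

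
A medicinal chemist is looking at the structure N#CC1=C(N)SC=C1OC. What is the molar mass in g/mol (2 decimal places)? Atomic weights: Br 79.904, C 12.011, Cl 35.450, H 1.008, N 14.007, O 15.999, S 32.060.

154.19 g/mol

First, the molecular formula is C6H6N2OS (counting implicit H from valence).
  C: 6 × 12.011 = 72.066
  H: 6 × 1.008 = 6.048
  N: 2 × 14.007 = 28.014
  O: 1 × 15.999 = 15.999
  S: 1 × 32.060 = 32.060
Sum: 6×12.011 + 6×1.008 + 2×14.007 + 1×15.999 + 1×32.060 = 154.187 → 154.19 g/mol.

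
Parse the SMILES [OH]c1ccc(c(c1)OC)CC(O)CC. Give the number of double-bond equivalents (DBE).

Molecular formula: C11H16O3.
DoU = (2C + 2 + N − H − X) / 2, where X is the halogen count and O/S are ignored.
    = (2·11 + 2 + 0 − 16 − 0) / 2 = 8 / 2 = 4.

4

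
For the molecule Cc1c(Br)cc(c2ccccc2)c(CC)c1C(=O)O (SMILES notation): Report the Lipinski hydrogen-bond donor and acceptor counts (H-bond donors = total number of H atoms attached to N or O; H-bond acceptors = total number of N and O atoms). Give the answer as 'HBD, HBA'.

Donors: find every N or O and count the H atoms it carries.
  atom 18 (O): bond orders sum to 2 → 0 H
  atom 19 (O): bond orders sum to 1 → 1 H
Lipinski HBD = 1.
Acceptors: N atoms = 0, O atoms = 2 → HBA = 2.

1, 2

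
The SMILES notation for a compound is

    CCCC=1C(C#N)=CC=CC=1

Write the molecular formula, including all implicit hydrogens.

Walk through each heavy atom and fill implicit hydrogens from standard valence (C 4, N 3, O 2, S 2, halogen 1):
  atom 1: C, bond orders sum to 1 (valence 4) → 3 H
  atom 2: C, bond orders sum to 2 (valence 4) → 2 H
  atom 3: C, bond orders sum to 2 (valence 4) → 2 H
  atom 4: C, bond orders sum to 4 (valence 4) → 0 H
  atom 5: C, bond orders sum to 4 (valence 4) → 0 H
  atom 6: C, bond orders sum to 4 (valence 4) → 0 H
  atom 7: N, bond orders sum to 3 (valence 3) → 0 H
  atom 8: C, bond orders sum to 3 (valence 4) → 1 H
  atom 9: C, bond orders sum to 3 (valence 4) → 1 H
  atom 10: C, bond orders sum to 3 (valence 4) → 1 H
  atom 11: C, bond orders sum to 3 (valence 4) → 1 H
Totals → C:10, H:11, N:1.

C10H11N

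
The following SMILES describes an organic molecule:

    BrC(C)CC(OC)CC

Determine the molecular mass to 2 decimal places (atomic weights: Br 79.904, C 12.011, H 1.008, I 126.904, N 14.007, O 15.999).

195.10 g/mol

First, the molecular formula is C7H15BrO (counting implicit H from valence).
  Br: 1 × 79.904 = 79.904
  C: 7 × 12.011 = 84.077
  H: 15 × 1.008 = 15.120
  O: 1 × 15.999 = 15.999
Sum: 1×79.904 + 7×12.011 + 15×1.008 + 1×15.999 = 195.100 → 195.10 g/mol.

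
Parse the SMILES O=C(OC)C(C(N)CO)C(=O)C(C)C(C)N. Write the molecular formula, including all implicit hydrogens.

Walk through each heavy atom and fill implicit hydrogens from standard valence (C 4, N 3, O 2, S 2, halogen 1):
  atom 1: O, bond orders sum to 2 (valence 2) → 0 H
  atom 2: C, bond orders sum to 4 (valence 4) → 0 H
  atom 3: O, bond orders sum to 2 (valence 2) → 0 H
  atom 4: C, bond orders sum to 1 (valence 4) → 3 H
  atom 5: C, bond orders sum to 3 (valence 4) → 1 H
  atom 6: C, bond orders sum to 3 (valence 4) → 1 H
  atom 7: N, bond orders sum to 1 (valence 3) → 2 H
  atom 8: C, bond orders sum to 2 (valence 4) → 2 H
  atom 9: O, bond orders sum to 1 (valence 2) → 1 H
  atom 10: C, bond orders sum to 4 (valence 4) → 0 H
  atom 11: O, bond orders sum to 2 (valence 2) → 0 H
  atom 12: C, bond orders sum to 3 (valence 4) → 1 H
  atom 13: C, bond orders sum to 1 (valence 4) → 3 H
  atom 14: C, bond orders sum to 3 (valence 4) → 1 H
  atom 15: C, bond orders sum to 1 (valence 4) → 3 H
  atom 16: N, bond orders sum to 1 (valence 3) → 2 H
Totals → C:10, H:20, N:2, O:4.

C10H20N2O4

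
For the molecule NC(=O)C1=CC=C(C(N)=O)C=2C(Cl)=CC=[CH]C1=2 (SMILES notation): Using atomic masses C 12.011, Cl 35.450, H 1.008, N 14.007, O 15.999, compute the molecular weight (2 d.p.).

248.67 g/mol

First, the molecular formula is C12H9ClN2O2 (counting implicit H from valence).
  C: 12 × 12.011 = 144.132
  Cl: 1 × 35.450 = 35.450
  H: 9 × 1.008 = 9.072
  N: 2 × 14.007 = 28.014
  O: 2 × 15.999 = 31.998
Sum: 12×12.011 + 1×35.450 + 9×1.008 + 2×14.007 + 2×15.999 = 248.666 → 248.67 g/mol.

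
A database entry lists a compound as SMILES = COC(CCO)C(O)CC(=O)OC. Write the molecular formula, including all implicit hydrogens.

Walk through each heavy atom and fill implicit hydrogens from standard valence (C 4, N 3, O 2, S 2, halogen 1):
  atom 1: C, bond orders sum to 1 (valence 4) → 3 H
  atom 2: O, bond orders sum to 2 (valence 2) → 0 H
  atom 3: C, bond orders sum to 3 (valence 4) → 1 H
  atom 4: C, bond orders sum to 2 (valence 4) → 2 H
  atom 5: C, bond orders sum to 2 (valence 4) → 2 H
  atom 6: O, bond orders sum to 1 (valence 2) → 1 H
  atom 7: C, bond orders sum to 3 (valence 4) → 1 H
  atom 8: O, bond orders sum to 1 (valence 2) → 1 H
  atom 9: C, bond orders sum to 2 (valence 4) → 2 H
  atom 10: C, bond orders sum to 4 (valence 4) → 0 H
  atom 11: O, bond orders sum to 2 (valence 2) → 0 H
  atom 12: O, bond orders sum to 2 (valence 2) → 0 H
  atom 13: C, bond orders sum to 1 (valence 4) → 3 H
Totals → C:8, H:16, O:5.

C8H16O5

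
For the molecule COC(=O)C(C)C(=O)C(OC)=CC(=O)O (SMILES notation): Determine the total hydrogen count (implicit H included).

Walk through each heavy atom and fill implicit hydrogens from standard valence (C 4, N 3, O 2, S 2, halogen 1):
  atom 1: C, bond orders sum to 1 (valence 4) → 3 H
  atom 2: O, bond orders sum to 2 (valence 2) → 0 H
  atom 3: C, bond orders sum to 4 (valence 4) → 0 H
  atom 4: O, bond orders sum to 2 (valence 2) → 0 H
  atom 5: C, bond orders sum to 3 (valence 4) → 1 H
  atom 6: C, bond orders sum to 1 (valence 4) → 3 H
  atom 7: C, bond orders sum to 4 (valence 4) → 0 H
  atom 8: O, bond orders sum to 2 (valence 2) → 0 H
  atom 9: C, bond orders sum to 4 (valence 4) → 0 H
  atom 10: O, bond orders sum to 2 (valence 2) → 0 H
  atom 11: C, bond orders sum to 1 (valence 4) → 3 H
  atom 12: C, bond orders sum to 3 (valence 4) → 1 H
  atom 13: C, bond orders sum to 4 (valence 4) → 0 H
  atom 14: O, bond orders sum to 2 (valence 2) → 0 H
  atom 15: O, bond orders sum to 1 (valence 2) → 1 H
Total hydrogens: 12.

12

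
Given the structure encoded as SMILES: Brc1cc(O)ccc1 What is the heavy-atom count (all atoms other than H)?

Every atom symbol written in the SMILES (organic subset) is one heavy atom; implicit H are not written.
Heavy atoms by element → Br:1, C:6, O:1.
Total: 8.

8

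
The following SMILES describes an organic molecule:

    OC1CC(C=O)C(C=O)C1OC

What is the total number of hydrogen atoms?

12

Walk through each heavy atom and fill implicit hydrogens from standard valence (C 4, N 3, O 2, S 2, halogen 1):
  atom 1: O, bond orders sum to 1 (valence 2) → 1 H
  atom 2: C, bond orders sum to 3 (valence 4) → 1 H
  atom 3: C, bond orders sum to 2 (valence 4) → 2 H
  atom 4: C, bond orders sum to 3 (valence 4) → 1 H
  atom 5: C, bond orders sum to 3 (valence 4) → 1 H
  atom 6: O, bond orders sum to 2 (valence 2) → 0 H
  atom 7: C, bond orders sum to 3 (valence 4) → 1 H
  atom 8: C, bond orders sum to 3 (valence 4) → 1 H
  atom 9: O, bond orders sum to 2 (valence 2) → 0 H
  atom 10: C, bond orders sum to 3 (valence 4) → 1 H
  atom 11: O, bond orders sum to 2 (valence 2) → 0 H
  atom 12: C, bond orders sum to 1 (valence 4) → 3 H
Total hydrogens: 12.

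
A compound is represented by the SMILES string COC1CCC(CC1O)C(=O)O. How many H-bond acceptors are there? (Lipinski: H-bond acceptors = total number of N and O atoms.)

N atoms: 0; O atoms: 4.
Lipinski HBA = 0 + 4 = 4.

4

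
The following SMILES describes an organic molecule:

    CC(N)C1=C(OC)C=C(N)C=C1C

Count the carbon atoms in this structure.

Count every carbon token in the SMILES (each C, including those in ring-closure positions and inside branches).
Carbon count: 10.

10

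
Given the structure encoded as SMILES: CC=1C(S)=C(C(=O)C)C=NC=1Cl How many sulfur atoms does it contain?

Scan the SMILES for S atoms (remember two-letter symbols like Cl and Br are single atoms).
Sulfur count: 1.

1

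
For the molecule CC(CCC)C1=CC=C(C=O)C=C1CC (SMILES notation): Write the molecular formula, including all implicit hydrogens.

Walk through each heavy atom and fill implicit hydrogens from standard valence (C 4, N 3, O 2, S 2, halogen 1):
  atom 1: C, bond orders sum to 1 (valence 4) → 3 H
  atom 2: C, bond orders sum to 3 (valence 4) → 1 H
  atom 3: C, bond orders sum to 2 (valence 4) → 2 H
  atom 4: C, bond orders sum to 2 (valence 4) → 2 H
  atom 5: C, bond orders sum to 1 (valence 4) → 3 H
  atom 6: C, bond orders sum to 4 (valence 4) → 0 H
  atom 7: C, bond orders sum to 3 (valence 4) → 1 H
  atom 8: C, bond orders sum to 3 (valence 4) → 1 H
  atom 9: C, bond orders sum to 4 (valence 4) → 0 H
  atom 10: C, bond orders sum to 3 (valence 4) → 1 H
  atom 11: O, bond orders sum to 2 (valence 2) → 0 H
  atom 12: C, bond orders sum to 3 (valence 4) → 1 H
  atom 13: C, bond orders sum to 4 (valence 4) → 0 H
  atom 14: C, bond orders sum to 2 (valence 4) → 2 H
  atom 15: C, bond orders sum to 1 (valence 4) → 3 H
Totals → C:14, H:20, O:1.

C14H20O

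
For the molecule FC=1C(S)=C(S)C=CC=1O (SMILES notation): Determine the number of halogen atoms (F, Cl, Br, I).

1

Halogen atoms appear at heavy-atom position 1 (1×F).
Other groups present: 1 hydroxyl, 2 thiol.
Halogen count: 1.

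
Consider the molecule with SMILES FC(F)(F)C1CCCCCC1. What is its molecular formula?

C8H13F3

Walk through each heavy atom and fill implicit hydrogens from standard valence (C 4, N 3, O 2, S 2, halogen 1):
  atom 1: F (halogen, monovalent) → 0 H
  atom 2: C, bond orders sum to 4 (valence 4) → 0 H
  atom 3: F (halogen, monovalent) → 0 H
  atom 4: F (halogen, monovalent) → 0 H
  atom 5: C, bond orders sum to 3 (valence 4) → 1 H
  atom 6: C, bond orders sum to 2 (valence 4) → 2 H
  atom 7: C, bond orders sum to 2 (valence 4) → 2 H
  atom 8: C, bond orders sum to 2 (valence 4) → 2 H
  atom 9: C, bond orders sum to 2 (valence 4) → 2 H
  atom 10: C, bond orders sum to 2 (valence 4) → 2 H
  atom 11: C, bond orders sum to 2 (valence 4) → 2 H
Totals → C:8, H:13, F:3.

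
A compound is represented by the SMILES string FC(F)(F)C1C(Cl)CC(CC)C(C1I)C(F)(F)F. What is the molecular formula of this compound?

Walk through each heavy atom and fill implicit hydrogens from standard valence (C 4, N 3, O 2, S 2, halogen 1):
  atom 1: F (halogen, monovalent) → 0 H
  atom 2: C, bond orders sum to 4 (valence 4) → 0 H
  atom 3: F (halogen, monovalent) → 0 H
  atom 4: F (halogen, monovalent) → 0 H
  atom 5: C, bond orders sum to 3 (valence 4) → 1 H
  atom 6: C, bond orders sum to 3 (valence 4) → 1 H
  atom 7: Cl (halogen, monovalent) → 0 H
  atom 8: C, bond orders sum to 2 (valence 4) → 2 H
  atom 9: C, bond orders sum to 3 (valence 4) → 1 H
  atom 10: C, bond orders sum to 2 (valence 4) → 2 H
  atom 11: C, bond orders sum to 1 (valence 4) → 3 H
  atom 12: C, bond orders sum to 3 (valence 4) → 1 H
  atom 13: C, bond orders sum to 3 (valence 4) → 1 H
  atom 14: I (halogen, monovalent) → 0 H
  atom 15: C, bond orders sum to 4 (valence 4) → 0 H
  atom 16: F (halogen, monovalent) → 0 H
  atom 17: F (halogen, monovalent) → 0 H
  atom 18: F (halogen, monovalent) → 0 H
Totals → C:10, H:12, Cl:1, F:6, I:1.
In Hill order: C10H12ClF6I.

C10H12ClF6I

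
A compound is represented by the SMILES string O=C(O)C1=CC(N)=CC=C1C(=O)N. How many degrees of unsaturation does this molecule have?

Degree of unsaturation = (number of rings) + (number of π bonds).
Ring closures in the SMILES: 1.
π bonds: 5 double bonds (each 1 DoU) → 5 DoU from unsaturation.
Total DoU = 1 + 5 = 6.

6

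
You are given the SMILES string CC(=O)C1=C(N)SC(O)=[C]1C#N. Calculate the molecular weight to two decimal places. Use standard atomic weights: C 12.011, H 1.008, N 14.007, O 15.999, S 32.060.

First, the molecular formula is C7H6N2O2S (counting implicit H from valence).
  C: 7 × 12.011 = 84.077
  H: 6 × 1.008 = 6.048
  N: 2 × 14.007 = 28.014
  O: 2 × 15.999 = 31.998
  S: 1 × 32.060 = 32.060
Sum: 7×12.011 + 6×1.008 + 2×14.007 + 2×15.999 + 1×32.060 = 182.197 → 182.20 g/mol.

182.20 g/mol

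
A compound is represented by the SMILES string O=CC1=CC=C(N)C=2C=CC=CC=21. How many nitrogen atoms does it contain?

1

Scan the SMILES for N atoms (remember two-letter symbols like Cl and Br are single atoms).
Nitrogen count: 1.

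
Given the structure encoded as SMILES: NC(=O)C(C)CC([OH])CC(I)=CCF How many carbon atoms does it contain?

9

Count every carbon token in the SMILES (each C, including those in ring-closure positions and inside branches).
Carbon count: 9.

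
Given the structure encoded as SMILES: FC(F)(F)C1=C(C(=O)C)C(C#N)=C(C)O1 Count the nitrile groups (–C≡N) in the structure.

The nitrile motif appears at heavy-atom position 11 in the SMILES.
Other groups present: 1 ketone.
Nitrile count: 1.

1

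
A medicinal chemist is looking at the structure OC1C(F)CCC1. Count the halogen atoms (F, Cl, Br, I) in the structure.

Halogen atoms appear at heavy-atom position 4 (1×F).
Other groups present: 1 hydroxyl.
Halogen count: 1.

1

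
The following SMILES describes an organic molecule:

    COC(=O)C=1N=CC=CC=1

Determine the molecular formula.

C7H7NO2

Walk through each heavy atom and fill implicit hydrogens from standard valence (C 4, N 3, O 2, S 2, halogen 1):
  atom 1: C, bond orders sum to 1 (valence 4) → 3 H
  atom 2: O, bond orders sum to 2 (valence 2) → 0 H
  atom 3: C, bond orders sum to 4 (valence 4) → 0 H
  atom 4: O, bond orders sum to 2 (valence 2) → 0 H
  atom 5: C, bond orders sum to 4 (valence 4) → 0 H
  atom 6: N, bond orders sum to 3 (valence 3) → 0 H
  atom 7: C, bond orders sum to 3 (valence 4) → 1 H
  atom 8: C, bond orders sum to 3 (valence 4) → 1 H
  atom 9: C, bond orders sum to 3 (valence 4) → 1 H
  atom 10: C, bond orders sum to 3 (valence 4) → 1 H
Totals → C:7, H:7, N:1, O:2.
In Hill order: C7H7NO2.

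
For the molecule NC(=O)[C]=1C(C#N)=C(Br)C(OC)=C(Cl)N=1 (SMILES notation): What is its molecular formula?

C8H5BrClN3O2

Walk through each heavy atom and fill implicit hydrogens from standard valence (C 4, N 3, O 2, S 2, halogen 1):
  atom 1: N, bond orders sum to 1 (valence 3) → 2 H
  atom 2: C, bond orders sum to 4 (valence 4) → 0 H
  atom 3: O, bond orders sum to 2 (valence 2) → 0 H
  atom 4: C with explicit H count 0
  atom 5: C, bond orders sum to 4 (valence 4) → 0 H
  atom 6: C, bond orders sum to 4 (valence 4) → 0 H
  atom 7: N, bond orders sum to 3 (valence 3) → 0 H
  atom 8: C, bond orders sum to 4 (valence 4) → 0 H
  atom 9: Br (halogen, monovalent) → 0 H
  atom 10: C, bond orders sum to 4 (valence 4) → 0 H
  atom 11: O, bond orders sum to 2 (valence 2) → 0 H
  atom 12: C, bond orders sum to 1 (valence 4) → 3 H
  atom 13: C, bond orders sum to 4 (valence 4) → 0 H
  atom 14: Cl (halogen, monovalent) → 0 H
  atom 15: N, bond orders sum to 3 (valence 3) → 0 H
Totals → C:8, H:5, Br:1, Cl:1, N:3, O:2.
In Hill order: C8H5BrClN3O2.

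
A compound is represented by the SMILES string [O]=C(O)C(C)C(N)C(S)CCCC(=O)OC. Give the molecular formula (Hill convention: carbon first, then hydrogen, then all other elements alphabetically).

Walk through each heavy atom and fill implicit hydrogens from standard valence (C 4, N 3, O 2, S 2, halogen 1):
  atom 1: O with explicit H count 0
  atom 2: C, bond orders sum to 4 (valence 4) → 0 H
  atom 3: O, bond orders sum to 1 (valence 2) → 1 H
  atom 4: C, bond orders sum to 3 (valence 4) → 1 H
  atom 5: C, bond orders sum to 1 (valence 4) → 3 H
  atom 6: C, bond orders sum to 3 (valence 4) → 1 H
  atom 7: N, bond orders sum to 1 (valence 3) → 2 H
  atom 8: C, bond orders sum to 3 (valence 4) → 1 H
  atom 9: S, bond orders sum to 1 (valence 2) → 1 H
  atom 10: C, bond orders sum to 2 (valence 4) → 2 H
  atom 11: C, bond orders sum to 2 (valence 4) → 2 H
  atom 12: C, bond orders sum to 2 (valence 4) → 2 H
  atom 13: C, bond orders sum to 4 (valence 4) → 0 H
  atom 14: O, bond orders sum to 2 (valence 2) → 0 H
  atom 15: O, bond orders sum to 2 (valence 2) → 0 H
  atom 16: C, bond orders sum to 1 (valence 4) → 3 H
Totals → C:10, H:19, N:1, O:4, S:1.

C10H19NO4S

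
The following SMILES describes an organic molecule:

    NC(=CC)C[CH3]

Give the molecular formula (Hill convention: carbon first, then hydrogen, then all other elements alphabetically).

C5H11N

Walk through each heavy atom and fill implicit hydrogens from standard valence (C 4, N 3, O 2, S 2, halogen 1):
  atom 1: N, bond orders sum to 1 (valence 3) → 2 H
  atom 2: C, bond orders sum to 4 (valence 4) → 0 H
  atom 3: C, bond orders sum to 3 (valence 4) → 1 H
  atom 4: C, bond orders sum to 1 (valence 4) → 3 H
  atom 5: C, bond orders sum to 2 (valence 4) → 2 H
  atom 6: C with explicit H count 3
Totals → C:5, H:11, N:1.
In Hill order: C5H11N.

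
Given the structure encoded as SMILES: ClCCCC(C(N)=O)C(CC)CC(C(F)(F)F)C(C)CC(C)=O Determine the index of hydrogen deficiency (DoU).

Degree of unsaturation = (number of rings) + (number of π bonds).
Ring closures in the SMILES: 0.
π bonds: 2 double bonds (each 1 DoU) → 2 DoU from unsaturation.
Total DoU = 0 + 2 = 2.

2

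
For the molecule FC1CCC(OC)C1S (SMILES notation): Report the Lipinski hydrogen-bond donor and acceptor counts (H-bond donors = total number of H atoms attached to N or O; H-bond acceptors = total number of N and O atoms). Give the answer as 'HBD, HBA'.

Donors: find every N or O and count the H atoms it carries.
  atom 6 (O): bond orders sum to 2 → 0 H
Lipinski HBD = 0.
Acceptors: N atoms = 0, O atoms = 1 → HBA = 1.

0, 1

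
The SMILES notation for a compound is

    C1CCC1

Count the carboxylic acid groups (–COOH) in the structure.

Scan the SMILES for the carboxylic acid motif — none present.

0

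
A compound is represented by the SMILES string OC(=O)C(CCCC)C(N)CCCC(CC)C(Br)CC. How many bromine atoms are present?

Scan the SMILES for Br atoms (remember two-letter symbols like Cl and Br are single atoms).
Bromine count: 1.

1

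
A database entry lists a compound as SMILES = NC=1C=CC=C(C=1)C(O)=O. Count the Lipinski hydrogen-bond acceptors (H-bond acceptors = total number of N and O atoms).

3

N atoms: 1; O atoms: 2.
Lipinski HBA = 1 + 2 = 3.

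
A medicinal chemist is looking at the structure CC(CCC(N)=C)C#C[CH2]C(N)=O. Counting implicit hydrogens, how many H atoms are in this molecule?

16

Walk through each heavy atom and fill implicit hydrogens from standard valence (C 4, N 3, O 2, S 2, halogen 1):
  atom 1: C, bond orders sum to 1 (valence 4) → 3 H
  atom 2: C, bond orders sum to 3 (valence 4) → 1 H
  atom 3: C, bond orders sum to 2 (valence 4) → 2 H
  atom 4: C, bond orders sum to 2 (valence 4) → 2 H
  atom 5: C, bond orders sum to 4 (valence 4) → 0 H
  atom 6: N, bond orders sum to 1 (valence 3) → 2 H
  atom 7: C, bond orders sum to 2 (valence 4) → 2 H
  atom 8: C, bond orders sum to 4 (valence 4) → 0 H
  atom 9: C, bond orders sum to 4 (valence 4) → 0 H
  atom 10: C with explicit H count 2
  atom 11: C, bond orders sum to 4 (valence 4) → 0 H
  atom 12: N, bond orders sum to 1 (valence 3) → 2 H
  atom 13: O, bond orders sum to 2 (valence 2) → 0 H
Total hydrogens: 16.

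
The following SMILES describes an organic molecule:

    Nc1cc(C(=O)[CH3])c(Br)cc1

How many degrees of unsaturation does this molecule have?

Molecular formula: C8H8BrNO.
DoU = (2C + 2 + N − H − X) / 2, where X is the halogen count and O/S are ignored.
    = (2·8 + 2 + 1 − 8 − 1) / 2 = 10 / 2 = 5.

5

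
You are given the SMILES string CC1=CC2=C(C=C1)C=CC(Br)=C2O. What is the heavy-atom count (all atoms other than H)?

Every atom symbol written in the SMILES (organic subset) is one heavy atom; implicit H are not written.
Heavy atoms by element → Br:1, C:11, O:1.
Total: 13.

13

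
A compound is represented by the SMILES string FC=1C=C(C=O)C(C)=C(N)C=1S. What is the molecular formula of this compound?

Walk through each heavy atom and fill implicit hydrogens from standard valence (C 4, N 3, O 2, S 2, halogen 1):
  atom 1: F (halogen, monovalent) → 0 H
  atom 2: C, bond orders sum to 4 (valence 4) → 0 H
  atom 3: C, bond orders sum to 3 (valence 4) → 1 H
  atom 4: C, bond orders sum to 4 (valence 4) → 0 H
  atom 5: C, bond orders sum to 3 (valence 4) → 1 H
  atom 6: O, bond orders sum to 2 (valence 2) → 0 H
  atom 7: C, bond orders sum to 4 (valence 4) → 0 H
  atom 8: C, bond orders sum to 1 (valence 4) → 3 H
  atom 9: C, bond orders sum to 4 (valence 4) → 0 H
  atom 10: N, bond orders sum to 1 (valence 3) → 2 H
  atom 11: C, bond orders sum to 4 (valence 4) → 0 H
  atom 12: S, bond orders sum to 1 (valence 2) → 1 H
Totals → C:8, H:8, F:1, N:1, O:1, S:1.

C8H8FNOS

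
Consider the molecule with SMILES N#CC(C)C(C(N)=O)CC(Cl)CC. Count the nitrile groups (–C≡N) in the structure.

1

The nitrile motif appears at heavy-atom position 2 in the SMILES.
Other groups present: 1 amide.
Nitrile count: 1.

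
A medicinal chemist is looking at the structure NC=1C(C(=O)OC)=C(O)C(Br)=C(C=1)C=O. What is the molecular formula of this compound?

Walk through each heavy atom and fill implicit hydrogens from standard valence (C 4, N 3, O 2, S 2, halogen 1):
  atom 1: N, bond orders sum to 1 (valence 3) → 2 H
  atom 2: C, bond orders sum to 4 (valence 4) → 0 H
  atom 3: C, bond orders sum to 4 (valence 4) → 0 H
  atom 4: C, bond orders sum to 4 (valence 4) → 0 H
  atom 5: O, bond orders sum to 2 (valence 2) → 0 H
  atom 6: O, bond orders sum to 2 (valence 2) → 0 H
  atom 7: C, bond orders sum to 1 (valence 4) → 3 H
  atom 8: C, bond orders sum to 4 (valence 4) → 0 H
  atom 9: O, bond orders sum to 1 (valence 2) → 1 H
  atom 10: C, bond orders sum to 4 (valence 4) → 0 H
  atom 11: Br (halogen, monovalent) → 0 H
  atom 12: C, bond orders sum to 4 (valence 4) → 0 H
  atom 13: C, bond orders sum to 3 (valence 4) → 1 H
  atom 14: C, bond orders sum to 3 (valence 4) → 1 H
  atom 15: O, bond orders sum to 2 (valence 2) → 0 H
Totals → C:9, H:8, Br:1, N:1, O:4.

C9H8BrNO4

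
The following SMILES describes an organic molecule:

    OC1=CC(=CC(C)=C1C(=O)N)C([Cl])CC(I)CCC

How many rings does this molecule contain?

1

In SMILES, each pair of matching ring-closure digits denotes one ring-closing bond; the number of such bonds equals the number of independent rings.
Ring-closure bonds here: 1.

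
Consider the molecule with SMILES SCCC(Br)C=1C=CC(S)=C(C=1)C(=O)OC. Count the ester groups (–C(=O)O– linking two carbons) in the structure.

The ester motif appears at heavy-atom position 13 in the SMILES.
Other groups present: 2 thiol.
Ester count: 1.

1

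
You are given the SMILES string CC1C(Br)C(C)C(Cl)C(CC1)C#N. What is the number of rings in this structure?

In SMILES, each pair of matching ring-closure digits denotes one ring-closing bond; the number of such bonds equals the number of independent rings.
Ring-closure bonds here: 1.

1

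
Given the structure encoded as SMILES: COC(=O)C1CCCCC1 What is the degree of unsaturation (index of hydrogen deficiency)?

Degree of unsaturation = (number of rings) + (number of π bonds).
Ring closures in the SMILES: 1.
π bonds: 1 double bond (each 1 DoU) → 1 DoU from unsaturation.
Total DoU = 1 + 1 = 2.

2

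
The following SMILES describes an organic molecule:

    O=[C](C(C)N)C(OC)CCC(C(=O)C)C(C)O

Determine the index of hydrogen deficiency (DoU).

Molecular formula: C12H23NO4.
DoU = (2C + 2 + N − H − X) / 2, where X is the halogen count and O/S are ignored.
    = (2·12 + 2 + 1 − 23 − 0) / 2 = 4 / 2 = 2.

2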